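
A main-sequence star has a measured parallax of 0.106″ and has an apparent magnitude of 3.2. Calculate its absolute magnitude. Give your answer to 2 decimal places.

d = 1/p = 1/0.106″ = 9.434 pc
5 log₁₀(d/10 pc) = 5 log₁₀(9.434) − 5 = -0.127
M = m − 5 log₁₀(d/10) = 3.2 + 0.127 = 3.327

M ≈ 3.33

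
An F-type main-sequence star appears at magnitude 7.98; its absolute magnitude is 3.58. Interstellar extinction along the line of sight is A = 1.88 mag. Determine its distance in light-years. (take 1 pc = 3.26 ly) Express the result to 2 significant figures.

d ≈ 100 ly

m − M = 5 log₁₀(d/10 pc) + A  ⇒  7.98 − (3.58) − 1.88 = 5 log₁₀(d/10)
2.520 = 5 log₁₀(d/10)
log₁₀ d = (m − M − A)/5 + 1 = 1.5040
d = 10^1.5040 = 31.92 pc
= 104.0 ly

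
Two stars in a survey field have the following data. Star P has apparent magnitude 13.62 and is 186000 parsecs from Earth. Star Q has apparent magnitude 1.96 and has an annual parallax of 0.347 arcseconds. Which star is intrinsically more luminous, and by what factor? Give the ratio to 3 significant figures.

Star P is more luminous, by a factor of 90300.

Star P: M = m − 5 log₁₀ d + 5 = 13.62 − 5·5.2695 + 5 = -7.728
Star Q: d = 1/p = 1/0.347″ = 2.882 pc
Star Q: M = m − 5 log₁₀ d + 5 = 1.96 − 5·0.4597 + 5 = 4.662
ΔM = M_P − M_Q = -7.728 − (4.662) = -12.389; smaller M is more luminous → Star P.
L ratio = 10^(0.4 |ΔM|) = 10^4.956 = 90300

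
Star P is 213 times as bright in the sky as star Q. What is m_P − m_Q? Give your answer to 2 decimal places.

m_P − m_Q ≈ -5.82

Pogson: Δm = −2.5 log₁₀(ratio) = −2.5 log₁₀(213) = −2.5 × 2.3284 = -5.821
Star P is brighter, so it has the smaller magnitude: the difference is negative.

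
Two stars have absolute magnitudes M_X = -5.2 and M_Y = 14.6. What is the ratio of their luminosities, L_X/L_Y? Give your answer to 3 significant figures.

ΔM = M_X − M_Y = -19.8
L_X/L_Y = 10^(−0.4 ΔM) = 10^7.920 = 8.318×10^7

L_X/L_Y ≈ 8.32×10^7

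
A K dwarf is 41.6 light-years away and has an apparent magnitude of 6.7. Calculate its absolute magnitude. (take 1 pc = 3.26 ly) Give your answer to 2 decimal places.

d = 41.6 ly / 3.26 = 12.76 pc
5 log₁₀(d/10 pc) = 5 log₁₀(12.76) − 5 = 0.529
M = m − 5 log₁₀(d/10) = 6.7 − 0.529 = 6.171

M ≈ 6.17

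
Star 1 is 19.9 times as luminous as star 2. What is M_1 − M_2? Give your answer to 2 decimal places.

Pogson: ΔM = −2.5 log₁₀(ratio) = −2.5 log₁₀(19.9) = −2.5 × 1.2989 = -3.247
Star 1 is brighter, so it has the smaller magnitude: the difference is negative.

M_1 − M_2 ≈ -3.25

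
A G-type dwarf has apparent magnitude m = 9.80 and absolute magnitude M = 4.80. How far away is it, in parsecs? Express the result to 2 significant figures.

Distance modulus: m − M = 9.80 − (4.80) = 5.000
m − M = 5 log₁₀ d − 5
log₁₀ d = (m − M)/5 + 1 = 2.0000
d = 10^2.0000 = 100.0 pc

d ≈ 100 pc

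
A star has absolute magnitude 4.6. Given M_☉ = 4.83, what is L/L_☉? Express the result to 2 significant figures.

L/L_☉ ≈ 1.2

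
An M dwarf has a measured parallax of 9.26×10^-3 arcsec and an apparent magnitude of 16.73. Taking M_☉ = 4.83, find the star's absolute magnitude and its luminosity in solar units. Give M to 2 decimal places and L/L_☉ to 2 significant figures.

d = 1/p = 1/9.26×10^-3″ = 108.0 pc
M = m − 5 log₁₀ d + 5 = 16.73 − 5·2.0334 + 5 = 11.563
M − M_☉ = 11.563 − 4.83 = 6.733
L/L_☉ = 10^(−0.4 × 6.733) = 2.027×10^-3

M ≈ 11.56; L/L_☉ ≈ 2.0×10^-3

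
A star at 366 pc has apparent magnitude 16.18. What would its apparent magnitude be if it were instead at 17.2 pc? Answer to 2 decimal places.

m ≈ 9.54

Flux ∝ 1/d², so Δm = 5 log₁₀(d₂/d₁) = 5 log₁₀(17.2/366) = -6.640
m₂ = m₁ + Δm = 16.18 + (-6.640) = 9.540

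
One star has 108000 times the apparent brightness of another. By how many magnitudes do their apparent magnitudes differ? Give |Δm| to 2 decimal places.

|Δm| ≈ 12.58

Pogson: Δm = −2.5 log₁₀(ratio) = −2.5 log₁₀(108000) = −2.5 × 5.0334 = -12.584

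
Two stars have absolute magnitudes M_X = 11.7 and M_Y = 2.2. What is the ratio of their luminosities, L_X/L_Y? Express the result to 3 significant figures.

L_X/L_Y ≈ 1.58×10^-4

ΔM = M_X − M_Y = 9.5
L_X/L_Y = 10^(−0.4 ΔM) = 10^-3.800 = 1.585×10^-4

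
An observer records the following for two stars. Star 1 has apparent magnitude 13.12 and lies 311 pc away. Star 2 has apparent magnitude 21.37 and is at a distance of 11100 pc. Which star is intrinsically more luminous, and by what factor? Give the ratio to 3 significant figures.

Star 1 is more luminous, by a factor of 1.57.

Star 1: M = m − 5 log₁₀ d + 5 = 13.12 − 5·2.4928 + 5 = 5.656
Star 2: M = m − 5 log₁₀ d + 5 = 21.37 − 5·4.0453 + 5 = 6.143
ΔM = M_1 − M_2 = 5.656 − (6.143) = -0.487; smaller M is more luminous → Star 1.
L ratio = 10^(0.4 |ΔM|) = 10^0.195 = 1.566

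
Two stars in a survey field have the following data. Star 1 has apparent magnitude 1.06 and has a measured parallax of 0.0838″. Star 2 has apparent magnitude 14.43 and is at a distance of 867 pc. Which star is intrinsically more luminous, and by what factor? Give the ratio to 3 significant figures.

Star 1: d = 1/p = 1/0.0838″ = 11.93 pc
Star 1: M = m − 5 log₁₀ d + 5 = 1.06 − 5·1.0768 + 5 = 0.676
Star 2: M = m − 5 log₁₀ d + 5 = 14.43 − 5·2.9380 + 5 = 4.740
ΔM = M_1 − M_2 = 0.676 − (4.740) = -4.064; smaller M is more luminous → Star 1.
L ratio = 10^(0.4 |ΔM|) = 10^1.625 = 42.22

Star 1 is more luminous, by a factor of 42.2.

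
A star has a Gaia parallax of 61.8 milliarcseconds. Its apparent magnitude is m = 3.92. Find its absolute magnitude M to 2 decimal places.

M ≈ 2.87

p = 61.8 mas = 0.0618″ → d = 1/p = 16.18 pc
5 log₁₀(d/10 pc) = 5 log₁₀(16.18) − 5 = 1.045
M = m − 5 log₁₀(d/10) = 3.92 − 1.045 = 2.875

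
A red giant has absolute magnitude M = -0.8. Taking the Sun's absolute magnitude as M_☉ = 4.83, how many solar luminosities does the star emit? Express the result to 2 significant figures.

L/L_☉ ≈ 180

M − M_☉ = -0.8 − 4.83 = -5.630
L/L_☉ = 10^(−0.4 (M − M_☉)) = 10^2.252 = 178.6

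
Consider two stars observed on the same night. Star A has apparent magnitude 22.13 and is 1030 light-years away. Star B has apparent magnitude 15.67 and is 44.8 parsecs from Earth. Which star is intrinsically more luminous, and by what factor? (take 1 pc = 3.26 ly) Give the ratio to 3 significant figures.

Star A: d = 1030 ly / 3.26 = 316.0 pc
Star A: M = m − 5 log₁₀ d + 5 = 22.13 − 5·2.4996 + 5 = 14.632
Star B: M = m − 5 log₁₀ d + 5 = 15.67 − 5·1.6513 + 5 = 12.414
ΔM = M_A − M_B = 14.632 − (12.414) = 2.218; smaller M is more luminous → Star B.
L ratio = 10^(0.4 |ΔM|) = 10^0.887 = 7.715

Star B is more luminous, by a factor of 7.71.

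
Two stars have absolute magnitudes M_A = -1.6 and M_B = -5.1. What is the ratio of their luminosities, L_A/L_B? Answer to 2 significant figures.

L_A/L_B ≈ 0.040

ΔM = M_A − M_B = 3.5
L_A/L_B = 10^(−0.4 ΔM) = 10^-1.400 = 0.03981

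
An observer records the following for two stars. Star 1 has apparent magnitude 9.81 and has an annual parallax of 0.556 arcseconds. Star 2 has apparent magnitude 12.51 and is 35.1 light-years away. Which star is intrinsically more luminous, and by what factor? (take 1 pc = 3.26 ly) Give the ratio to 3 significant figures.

Star 2 is more luminous, by a factor of 2.98.

Star 1: d = 1/p = 1/0.556″ = 1.799 pc
Star 1: M = m − 5 log₁₀ d + 5 = 9.81 − 5·0.2549 + 5 = 13.535
Star 2: d = 35.1 ly / 3.26 = 10.77 pc
Star 2: M = m − 5 log₁₀ d + 5 = 12.51 − 5·1.0321 + 5 = 12.350
ΔM = M_1 − M_2 = 13.535 − (12.350) = 1.186; smaller M is more luminous → Star 2.
L ratio = 10^(0.4 |ΔM|) = 10^0.474 = 2.981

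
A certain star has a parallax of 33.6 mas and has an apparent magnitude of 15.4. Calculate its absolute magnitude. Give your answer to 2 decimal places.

p = 33.6 mas = 0.0336″ → d = 1/p = 29.76 pc
5 log₁₀(d/10 pc) = 5 log₁₀(29.76) − 5 = 2.368
M = m − 5 log₁₀(d/10) = 15.4 − 2.368 = 13.032

M ≈ 13.03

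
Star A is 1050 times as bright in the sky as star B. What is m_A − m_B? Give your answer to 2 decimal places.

m_A − m_B ≈ -7.55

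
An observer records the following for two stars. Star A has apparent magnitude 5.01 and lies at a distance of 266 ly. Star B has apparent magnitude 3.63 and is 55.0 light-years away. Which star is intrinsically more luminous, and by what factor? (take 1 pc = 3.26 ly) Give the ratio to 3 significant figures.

Star A is more luminous, by a factor of 6.56.

Star A: d = 266 ly / 3.26 = 81.60 pc
Star A: M = m − 5 log₁₀ d + 5 = 5.01 − 5·1.9117 + 5 = 0.452
Star B: d = 55.0 ly / 3.26 = 16.87 pc
Star B: M = m − 5 log₁₀ d + 5 = 3.63 − 5·1.2271 + 5 = 2.494
ΔM = M_A − M_B = 0.452 − (2.494) = -2.043; smaller M is more luminous → Star A.
L ratio = 10^(0.4 |ΔM|) = 10^0.817 = 6.562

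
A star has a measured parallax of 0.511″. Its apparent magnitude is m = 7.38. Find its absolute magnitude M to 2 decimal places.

d = 1/p = 1/0.511″ = 1.957 pc
5 log₁₀(d/10 pc) = 5 log₁₀(1.957) − 5 = -3.542
M = m − 5 log₁₀(d/10) = 7.38 + 3.542 = 10.922

M ≈ 10.92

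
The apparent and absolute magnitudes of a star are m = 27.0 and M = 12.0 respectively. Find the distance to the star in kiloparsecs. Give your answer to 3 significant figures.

μ = m − M = 15.000
m − M = 5 log₁₀ d − 5
log₁₀ d = (m − M)/5 + 1 = 4.0000
d = 10^4.0000 = 10000 pc
= 10.00 kpc

d ≈ 10.0 kpc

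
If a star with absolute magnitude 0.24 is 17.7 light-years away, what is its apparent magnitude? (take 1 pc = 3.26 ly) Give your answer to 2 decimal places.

m ≈ -1.09

d = 17.7 ly / 3.26 = 5.429 pc
m = M + 5 log₁₀ d − 5 = 0.24 + 5·0.7348 − 5 = -1.086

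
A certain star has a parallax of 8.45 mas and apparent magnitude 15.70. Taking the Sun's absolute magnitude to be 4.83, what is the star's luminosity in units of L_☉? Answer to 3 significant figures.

d = 1/p = 1000/8.45 mas = 118.3 pc
M = m − 5 log₁₀ d + 5 = 15.70 − 5·2.0731 + 5 = 10.334
M − M_☉ = 10.334 − 4.83 = 5.504
L/L_☉ = 10^(−0.4 × 5.504) = 6.285×10^-3

L/L_☉ ≈ 6.28×10^-3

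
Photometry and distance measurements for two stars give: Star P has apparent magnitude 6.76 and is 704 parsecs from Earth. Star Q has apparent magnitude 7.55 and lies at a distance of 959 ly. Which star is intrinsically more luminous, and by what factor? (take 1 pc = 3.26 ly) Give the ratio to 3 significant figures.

Star P is more luminous, by a factor of 11.9.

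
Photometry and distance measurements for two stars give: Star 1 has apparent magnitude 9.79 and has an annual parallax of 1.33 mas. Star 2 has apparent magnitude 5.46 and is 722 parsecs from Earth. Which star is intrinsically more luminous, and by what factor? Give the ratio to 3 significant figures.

Star 1: p = 1.33 mas = 1.33×10^-3″ → d = 1/p = 751.9 pc
Star 1: M = m − 5 log₁₀ d + 5 = 9.79 − 5·2.8761 + 5 = 0.409
Star 2: M = m − 5 log₁₀ d + 5 = 5.46 − 5·2.8585 + 5 = -3.833
ΔM = M_1 − M_2 = 0.409 − (-3.833) = 4.242; smaller M is more luminous → Star 2.
L ratio = 10^(0.4 |ΔM|) = 10^1.697 = 49.75

Star 2 is more luminous, by a factor of 49.7.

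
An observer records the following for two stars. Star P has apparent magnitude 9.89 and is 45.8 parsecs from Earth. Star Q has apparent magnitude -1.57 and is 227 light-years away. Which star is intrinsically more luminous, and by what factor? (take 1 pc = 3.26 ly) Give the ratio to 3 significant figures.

Star Q is more luminous, by a factor of 88700.

Star P: M = m − 5 log₁₀ d + 5 = 9.89 − 5·1.6609 + 5 = 6.586
Star Q: d = 227 ly / 3.26 = 69.63 pc
Star Q: M = m − 5 log₁₀ d + 5 = -1.57 − 5·1.8428 + 5 = -5.784
ΔM = M_P − M_Q = 6.586 − (-5.784) = 12.370; smaller M is more luminous → Star Q.
L ratio = 10^(0.4 |ΔM|) = 10^4.948 = 88690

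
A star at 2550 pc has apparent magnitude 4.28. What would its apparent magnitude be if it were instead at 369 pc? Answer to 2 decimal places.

Flux ∝ 1/d², so Δm = 5 log₁₀(d₂/d₁) = 5 log₁₀(369/2550) = -4.198
m₂ = m₁ + Δm = 4.28 + (-4.198) = 0.082

m ≈ 0.08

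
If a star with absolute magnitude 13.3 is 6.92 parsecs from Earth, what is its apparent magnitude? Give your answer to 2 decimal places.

m ≈ 12.50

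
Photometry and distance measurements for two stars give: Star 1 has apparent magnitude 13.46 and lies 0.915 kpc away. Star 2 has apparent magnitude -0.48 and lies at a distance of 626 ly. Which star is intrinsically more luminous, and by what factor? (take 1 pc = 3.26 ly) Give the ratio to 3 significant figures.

Star 2 is more luminous, by a factor of 16600.

Star 1: d = 0.915 kpc = 915.0 pc
Star 1: M = m − 5 log₁₀ d + 5 = 13.46 − 5·2.9614 + 5 = 3.653
Star 2: d = 626 ly / 3.26 = 192.0 pc
Star 2: M = m − 5 log₁₀ d + 5 = -0.48 − 5·2.2834 + 5 = -6.897
ΔM = M_1 − M_2 = 3.653 − (-6.897) = 10.550; smaller M is more luminous → Star 2.
L ratio = 10^(0.4 |ΔM|) = 10^4.220 = 16590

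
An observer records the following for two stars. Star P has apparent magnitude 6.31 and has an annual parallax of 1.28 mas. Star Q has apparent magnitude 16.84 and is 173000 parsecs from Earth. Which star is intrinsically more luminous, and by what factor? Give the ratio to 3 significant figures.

Star Q is more luminous, by a factor of 3.01.

Star P: p = 1.28 mas = 1.28×10^-3″ → d = 1/p = 781.2 pc
Star P: M = m − 5 log₁₀ d + 5 = 6.31 − 5·2.8928 + 5 = -3.154
Star Q: M = m − 5 log₁₀ d + 5 = 16.84 − 5·5.2380 + 5 = -4.350
ΔM = M_P − M_Q = -3.154 − (-4.350) = 1.196; smaller M is more luminous → Star Q.
L ratio = 10^(0.4 |ΔM|) = 10^0.479 = 3.010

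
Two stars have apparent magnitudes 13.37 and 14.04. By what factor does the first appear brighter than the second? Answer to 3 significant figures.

Δm = 13.37 − (14.04) = -0.67
Flux ratio = 10^(−0.4 Δm) = 10^(−0.4 × -0.67) = 10^0.268 = 1.854

1.85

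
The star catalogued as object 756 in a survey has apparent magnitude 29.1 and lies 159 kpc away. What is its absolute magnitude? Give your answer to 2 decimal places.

M ≈ 8.09

d = 159 kpc = 159000 pc
5 log₁₀(d/10 pc) = 5 log₁₀(159000) − 5 = 21.007
M = m − 5 log₁₀(d/10) = 29.1 − 21.007 = 8.093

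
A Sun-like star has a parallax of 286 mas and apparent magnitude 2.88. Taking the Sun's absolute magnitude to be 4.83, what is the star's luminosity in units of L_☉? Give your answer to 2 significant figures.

L/L_☉ ≈ 0.74

d = 1/p = 1000/286 mas = 3.497 pc
M = m − 5 log₁₀ d + 5 = 2.88 − 5·0.5436 + 5 = 5.162
M − M_☉ = 5.162 − 4.83 = 0.332
L/L_☉ = 10^(−0.4 × 0.332) = 0.7367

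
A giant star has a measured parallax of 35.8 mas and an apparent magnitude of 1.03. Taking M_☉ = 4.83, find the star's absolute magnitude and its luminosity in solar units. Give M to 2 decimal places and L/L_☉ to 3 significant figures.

M ≈ -1.20; L/L_☉ ≈ 258

d = 1/p = 1000/35.8 mas = 27.93 pc
M = m − 5 log₁₀ d + 5 = 1.03 − 5·1.4461 + 5 = -1.201
M − M_☉ = -1.201 − 4.83 = -6.031
L/L_☉ = 10^(−0.4 × -6.031) = 258.4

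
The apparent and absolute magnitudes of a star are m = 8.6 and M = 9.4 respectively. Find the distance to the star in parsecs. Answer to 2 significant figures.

Distance modulus: m − M = 8.6 − (9.4) = -0.800
m − M = 5 log₁₀ d − 5
log₁₀ d = (m − M)/5 + 1 = 0.8400
d = 10^0.8400 = 6.918 pc

d ≈ 6.9 pc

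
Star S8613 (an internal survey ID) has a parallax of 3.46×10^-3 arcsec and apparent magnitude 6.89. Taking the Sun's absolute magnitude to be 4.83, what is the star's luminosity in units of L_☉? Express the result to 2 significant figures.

L/L_☉ ≈ 130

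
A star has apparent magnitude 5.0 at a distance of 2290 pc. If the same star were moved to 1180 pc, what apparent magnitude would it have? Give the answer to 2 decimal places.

m ≈ 3.56

Flux ∝ 1/d², so Δm = 5 log₁₀(d₂/d₁) = 5 log₁₀(1180/2290) = -1.440
m₂ = m₁ + Δm = 5.0 + (-1.440) = 3.560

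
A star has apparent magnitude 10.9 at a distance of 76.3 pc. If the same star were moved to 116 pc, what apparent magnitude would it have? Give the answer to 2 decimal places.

Flux ∝ 1/d², so Δm = 5 log₁₀(d₂/d₁) = 5 log₁₀(116/76.3) = 0.910
m₂ = m₁ + Δm = 10.9 + (0.910) = 11.810

m ≈ 11.81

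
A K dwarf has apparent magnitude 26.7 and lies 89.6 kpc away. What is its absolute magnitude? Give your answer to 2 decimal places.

M ≈ 6.94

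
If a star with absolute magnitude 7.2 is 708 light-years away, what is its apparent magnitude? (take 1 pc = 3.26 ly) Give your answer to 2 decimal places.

m ≈ 13.88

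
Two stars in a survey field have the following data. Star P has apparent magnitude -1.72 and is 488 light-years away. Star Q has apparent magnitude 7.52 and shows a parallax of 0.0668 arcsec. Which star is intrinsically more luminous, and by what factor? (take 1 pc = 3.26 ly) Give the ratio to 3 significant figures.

Star P: d = 488 ly / 3.26 = 149.7 pc
Star P: M = m − 5 log₁₀ d + 5 = -1.72 − 5·2.1752 + 5 = -7.596
Star Q: d = 1/p = 1/0.0668″ = 14.97 pc
Star Q: M = m − 5 log₁₀ d + 5 = 7.52 − 5·1.1752 + 5 = 6.644
ΔM = M_P − M_Q = -7.596 − (6.644) = -14.240; smaller M is more luminous → Star P.
L ratio = 10^(0.4 |ΔM|) = 10^5.696 = 496500

Star P is more luminous, by a factor of 497000.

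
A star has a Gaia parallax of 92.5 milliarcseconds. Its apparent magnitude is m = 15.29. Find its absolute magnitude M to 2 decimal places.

M ≈ 15.12

p = 92.5 mas = 0.0925″ → d = 1/p = 10.81 pc
5 log₁₀(d/10 pc) = 5 log₁₀(10.81) − 5 = 0.169
M = m − 5 log₁₀(d/10) = 15.29 − 0.169 = 15.121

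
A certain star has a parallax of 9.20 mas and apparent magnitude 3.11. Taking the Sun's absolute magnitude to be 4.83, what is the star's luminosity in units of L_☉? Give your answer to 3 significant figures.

L/L_☉ ≈ 576

d = 1/p = 1000/9.20 mas = 108.7 pc
M = m − 5 log₁₀ d + 5 = 3.11 − 5·2.0362 + 5 = -2.071
M − M_☉ = -2.071 − 4.83 = -6.901
L/L_☉ = 10^(−0.4 × -6.901) = 576.0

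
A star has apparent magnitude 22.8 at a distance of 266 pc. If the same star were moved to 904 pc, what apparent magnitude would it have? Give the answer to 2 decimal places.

m ≈ 25.46

Flux ∝ 1/d², so Δm = 5 log₁₀(d₂/d₁) = 5 log₁₀(904/266) = 2.656
m₂ = m₁ + Δm = 22.8 + (2.656) = 25.456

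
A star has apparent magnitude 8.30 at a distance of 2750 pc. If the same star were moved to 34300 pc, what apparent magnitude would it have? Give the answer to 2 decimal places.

m ≈ 13.78

Flux ∝ 1/d², so Δm = 5 log₁₀(d₂/d₁) = 5 log₁₀(34300/2750) = 5.480
m₂ = m₁ + Δm = 8.30 + (5.480) = 13.780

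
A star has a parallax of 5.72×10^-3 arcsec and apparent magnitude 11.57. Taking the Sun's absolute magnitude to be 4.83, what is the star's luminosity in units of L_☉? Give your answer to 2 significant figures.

d = 1/p = 1/5.72×10^-3″ = 174.8 pc
M = m − 5 log₁₀ d + 5 = 11.57 − 5·2.2426 + 5 = 5.357
M − M_☉ = 5.357 − 4.83 = 0.527
L/L_☉ = 10^(−0.4 × 0.527) = 0.6155

L/L_☉ ≈ 0.62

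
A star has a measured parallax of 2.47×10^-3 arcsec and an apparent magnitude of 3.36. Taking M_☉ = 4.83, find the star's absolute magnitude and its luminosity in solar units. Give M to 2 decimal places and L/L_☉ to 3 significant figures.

d = 1/p = 1/2.47×10^-3″ = 404.9 pc
M = m − 5 log₁₀ d + 5 = 3.36 − 5·2.6073 + 5 = -4.677
M − M_☉ = -4.677 − 4.83 = -9.507
L/L_☉ = 10^(−0.4 × -9.507) = 6348

M ≈ -4.68; L/L_☉ ≈ 6350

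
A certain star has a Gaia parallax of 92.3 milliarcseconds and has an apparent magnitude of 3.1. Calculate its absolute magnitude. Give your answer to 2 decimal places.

M ≈ 2.93

p = 92.3 mas = 0.0923″ → d = 1/p = 10.83 pc
5 log₁₀(d/10 pc) = 5 log₁₀(10.83) − 5 = 0.174
M = m − 5 log₁₀(d/10) = 3.1 − 0.174 = 2.926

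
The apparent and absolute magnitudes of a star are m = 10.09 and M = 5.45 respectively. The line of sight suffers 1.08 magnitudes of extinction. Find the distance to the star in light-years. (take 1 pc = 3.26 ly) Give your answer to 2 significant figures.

d ≈ 170 ly

m − M = 5 log₁₀(d/10 pc) + A  ⇒  10.09 − (5.45) − 1.08 = 5 log₁₀(d/10)
3.560 = 5 log₁₀(d/10)
log₁₀ d = (m − M − A)/5 + 1 = 1.7120
d = 10^1.7120 = 51.52 pc
= 168.0 ly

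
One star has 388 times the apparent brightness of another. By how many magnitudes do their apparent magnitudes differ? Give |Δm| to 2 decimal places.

|Δm| ≈ 6.47

Pogson: Δm = −2.5 log₁₀(ratio) = −2.5 log₁₀(388) = −2.5 × 2.5888 = -6.472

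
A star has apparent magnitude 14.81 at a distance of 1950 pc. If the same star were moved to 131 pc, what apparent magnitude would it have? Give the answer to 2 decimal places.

m ≈ 8.95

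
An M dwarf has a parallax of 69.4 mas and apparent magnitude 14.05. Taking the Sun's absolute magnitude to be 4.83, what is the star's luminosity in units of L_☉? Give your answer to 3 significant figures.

L/L_☉ ≈ 4.26×10^-4

d = 1/p = 1000/69.4 mas = 14.41 pc
M = m − 5 log₁₀ d + 5 = 14.05 − 5·1.1586 + 5 = 13.257
M − M_☉ = 13.257 − 4.83 = 8.427
L/L_☉ = 10^(−0.4 × 8.427) = 4.259×10^-4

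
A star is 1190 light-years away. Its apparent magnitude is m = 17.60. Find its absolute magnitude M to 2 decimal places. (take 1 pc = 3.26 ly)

M ≈ 9.79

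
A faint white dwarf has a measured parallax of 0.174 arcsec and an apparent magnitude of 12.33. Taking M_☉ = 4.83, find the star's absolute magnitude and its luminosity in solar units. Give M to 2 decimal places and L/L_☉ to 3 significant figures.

d = 1/p = 1/0.174″ = 5.747 pc
M = m − 5 log₁₀ d + 5 = 12.33 − 5·0.7595 + 5 = 13.533
M − M_☉ = 13.533 − 4.83 = 8.703
L/L_☉ = 10^(−0.4 × 8.703) = 3.303×10^-4

M ≈ 13.53; L/L_☉ ≈ 3.30×10^-4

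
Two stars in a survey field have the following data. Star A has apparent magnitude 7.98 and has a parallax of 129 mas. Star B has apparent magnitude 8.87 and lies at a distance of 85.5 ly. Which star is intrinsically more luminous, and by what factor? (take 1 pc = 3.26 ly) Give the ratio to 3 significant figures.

Star B is more luminous, by a factor of 5.04.

Star A: p = 129 mas = 0.129″ → d = 1/p = 7.752 pc
Star A: M = m − 5 log₁₀ d + 5 = 7.98 − 5·0.8894 + 5 = 8.533
Star B: d = 85.5 ly / 3.26 = 26.23 pc
Star B: M = m − 5 log₁₀ d + 5 = 8.87 − 5·1.4187 + 5 = 6.776
ΔM = M_A − M_B = 8.533 − (6.776) = 1.757; smaller M is more luminous → Star B.
L ratio = 10^(0.4 |ΔM|) = 10^0.703 = 5.043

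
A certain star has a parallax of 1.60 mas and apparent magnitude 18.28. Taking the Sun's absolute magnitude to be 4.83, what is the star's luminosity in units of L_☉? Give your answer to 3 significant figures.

L/L_☉ ≈ 0.0163

d = 1/p = 1000/1.60 mas = 625.0 pc
M = m − 5 log₁₀ d + 5 = 18.28 − 5·2.7959 + 5 = 9.301
M − M_☉ = 9.301 − 4.83 = 4.471
L/L_☉ = 10^(−0.4 × 4.471) = 0.01628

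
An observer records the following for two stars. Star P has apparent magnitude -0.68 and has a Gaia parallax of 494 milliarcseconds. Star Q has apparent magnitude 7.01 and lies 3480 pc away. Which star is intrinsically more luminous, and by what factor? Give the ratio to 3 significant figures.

Star Q is more luminous, by a factor of 2480.

Star P: p = 494 mas = 0.494″ → d = 1/p = 2.024 pc
Star P: M = m − 5 log₁₀ d + 5 = -0.68 − 5·0.3063 + 5 = 2.789
Star Q: M = m − 5 log₁₀ d + 5 = 7.01 − 5·3.5416 + 5 = -5.698
ΔM = M_P − M_Q = 2.789 − (-5.698) = 8.487; smaller M is more luminous → Star Q.
L ratio = 10^(0.4 |ΔM|) = 10^3.395 = 2481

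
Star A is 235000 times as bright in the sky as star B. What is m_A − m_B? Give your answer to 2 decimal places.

m_A − m_B ≈ -13.43

Pogson: Δm = −2.5 log₁₀(ratio) = −2.5 log₁₀(235000) = −2.5 × 5.3711 = -13.428
Star A is brighter, so it has the smaller magnitude: the difference is negative.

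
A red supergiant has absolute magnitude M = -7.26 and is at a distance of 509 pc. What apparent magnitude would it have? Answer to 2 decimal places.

m = M + 5 log₁₀ d − 5 = -7.26 + 5·2.7067 − 5 = 1.274

m ≈ 1.27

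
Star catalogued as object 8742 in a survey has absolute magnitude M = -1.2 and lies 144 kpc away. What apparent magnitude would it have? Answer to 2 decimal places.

d = 144 kpc = 144000 pc
m = M + 5 log₁₀ d − 5 = -1.2 + 5·5.1584 − 5 = 19.592

m ≈ 19.59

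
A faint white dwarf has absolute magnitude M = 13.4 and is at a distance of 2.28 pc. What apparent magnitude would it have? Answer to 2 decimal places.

m = M + 5 log₁₀ d − 5 = 13.4 + 5·0.3579 − 5 = 10.190

m ≈ 10.19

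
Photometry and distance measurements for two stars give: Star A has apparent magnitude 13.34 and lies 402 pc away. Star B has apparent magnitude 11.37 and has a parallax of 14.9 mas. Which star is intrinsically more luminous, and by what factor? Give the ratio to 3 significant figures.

Star A is more luminous, by a factor of 5.85.

Star A: M = m − 5 log₁₀ d + 5 = 13.34 − 5·2.6042 + 5 = 5.319
Star B: p = 14.9 mas = 0.0149″ → d = 1/p = 67.11 pc
Star B: M = m − 5 log₁₀ d + 5 = 11.37 − 5·1.8268 + 5 = 7.236
ΔM = M_A − M_B = 5.319 − (7.236) = -1.917; smaller M is more luminous → Star A.
L ratio = 10^(0.4 |ΔM|) = 10^0.767 = 5.846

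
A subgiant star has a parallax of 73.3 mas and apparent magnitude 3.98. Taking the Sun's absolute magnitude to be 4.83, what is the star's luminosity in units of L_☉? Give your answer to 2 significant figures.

L/L_☉ ≈ 4.1

d = 1/p = 1000/73.3 mas = 13.64 pc
M = m − 5 log₁₀ d + 5 = 3.98 − 5·1.1349 + 5 = 3.306
M − M_☉ = 3.306 − 4.83 = -1.524
L/L_☉ = 10^(−0.4 × -1.524) = 4.072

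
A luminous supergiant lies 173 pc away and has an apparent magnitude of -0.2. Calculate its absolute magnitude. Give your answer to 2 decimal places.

5 log₁₀(d/10 pc) = 5 log₁₀(173.0) − 5 = 6.190
M = m − 5 log₁₀(d/10) = -0.2 − 6.190 = -6.390

M ≈ -6.39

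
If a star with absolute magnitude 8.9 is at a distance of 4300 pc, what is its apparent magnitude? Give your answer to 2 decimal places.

m = M + 5 log₁₀ d − 5 = 8.9 + 5·3.6335 − 5 = 22.067

m ≈ 22.07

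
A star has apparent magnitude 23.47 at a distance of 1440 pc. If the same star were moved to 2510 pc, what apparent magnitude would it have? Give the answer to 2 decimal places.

Flux ∝ 1/d², so Δm = 5 log₁₀(d₂/d₁) = 5 log₁₀(2510/1440) = 1.207
m₂ = m₁ + Δm = 23.47 + (1.207) = 24.677

m ≈ 24.68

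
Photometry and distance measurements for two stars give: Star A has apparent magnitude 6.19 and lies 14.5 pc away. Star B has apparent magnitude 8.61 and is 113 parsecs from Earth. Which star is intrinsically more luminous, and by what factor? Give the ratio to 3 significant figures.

Star B is more luminous, by a factor of 6.54.

Star A: M = m − 5 log₁₀ d + 5 = 6.19 − 5·1.1614 + 5 = 5.383
Star B: M = m − 5 log₁₀ d + 5 = 8.61 − 5·2.0531 + 5 = 3.345
ΔM = M_A − M_B = 5.383 − (3.345) = 2.039; smaller M is more luminous → Star B.
L ratio = 10^(0.4 |ΔM|) = 10^0.815 = 6.538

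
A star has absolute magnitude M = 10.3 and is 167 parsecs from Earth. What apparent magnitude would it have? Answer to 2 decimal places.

m = M + 5 log₁₀ d − 5 = 10.3 + 5·2.2227 − 5 = 16.414

m ≈ 16.41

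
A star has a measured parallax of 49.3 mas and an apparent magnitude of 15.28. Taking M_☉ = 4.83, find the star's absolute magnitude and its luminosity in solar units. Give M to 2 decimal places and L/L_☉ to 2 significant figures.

M ≈ 13.74; L/L_☉ ≈ 2.7×10^-4

d = 1/p = 1000/49.3 mas = 20.28 pc
M = m − 5 log₁₀ d + 5 = 15.28 − 5·1.3072 + 5 = 13.744
M − M_☉ = 13.744 − 4.83 = 8.914
L/L_☉ = 10^(−0.4 × 8.914) = 2.718×10^-4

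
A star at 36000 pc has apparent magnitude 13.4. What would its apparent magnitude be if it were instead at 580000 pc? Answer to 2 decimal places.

Flux ∝ 1/d², so Δm = 5 log₁₀(d₂/d₁) = 5 log₁₀(580000/36000) = 6.036
m₂ = m₁ + Δm = 13.4 + (6.036) = 19.436

m ≈ 19.44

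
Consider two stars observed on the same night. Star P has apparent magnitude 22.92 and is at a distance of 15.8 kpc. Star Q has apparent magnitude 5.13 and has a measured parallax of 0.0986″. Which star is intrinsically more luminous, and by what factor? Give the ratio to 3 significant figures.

Star Q is more luminous, by a factor of 5.38.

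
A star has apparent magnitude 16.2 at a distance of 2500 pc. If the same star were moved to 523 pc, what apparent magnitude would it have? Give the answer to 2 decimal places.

Flux ∝ 1/d², so Δm = 5 log₁₀(d₂/d₁) = 5 log₁₀(523/2500) = -3.397
m₂ = m₁ + Δm = 16.2 + (-3.397) = 12.803

m ≈ 12.80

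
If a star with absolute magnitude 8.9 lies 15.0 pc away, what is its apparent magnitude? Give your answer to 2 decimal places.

m = M + 5 log₁₀ d − 5 = 8.9 + 5·1.1761 − 5 = 9.780

m ≈ 9.78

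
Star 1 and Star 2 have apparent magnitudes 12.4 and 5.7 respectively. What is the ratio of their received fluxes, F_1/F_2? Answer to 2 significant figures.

Δm = 12.4 − (5.7) = 6.7
Flux ratio = 10^(−0.4 Δm) = 10^(−0.4 × 6.7) = 10^-2.680 = 2.089×10^-3

F_1/F_2 ≈ 2.1×10^-3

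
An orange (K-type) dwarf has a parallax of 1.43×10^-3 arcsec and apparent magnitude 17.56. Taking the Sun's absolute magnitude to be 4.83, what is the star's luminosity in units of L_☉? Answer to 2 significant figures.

d = 1/p = 1/1.43×10^-3″ = 699.3 pc
M = m − 5 log₁₀ d + 5 = 17.56 − 5·2.8447 + 5 = 8.337
M − M_☉ = 8.337 − 4.83 = 3.507
L/L_☉ = 10^(−0.4 × 3.507) = 0.03957

L/L_☉ ≈ 0.040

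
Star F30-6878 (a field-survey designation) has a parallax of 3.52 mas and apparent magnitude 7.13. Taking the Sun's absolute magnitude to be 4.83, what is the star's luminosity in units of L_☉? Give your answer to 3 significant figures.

L/L_☉ ≈ 97.0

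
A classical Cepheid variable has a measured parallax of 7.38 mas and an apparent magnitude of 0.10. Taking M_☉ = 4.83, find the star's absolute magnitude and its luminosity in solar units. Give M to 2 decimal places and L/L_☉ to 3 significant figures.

d = 1/p = 1000/7.38 mas = 135.5 pc
M = m − 5 log₁₀ d + 5 = 0.10 − 5·2.1319 + 5 = -5.560
M − M_☉ = -5.560 − 4.83 = -10.390
L/L_☉ = 10^(−0.4 × -10.390) = 14320

M ≈ -5.56; L/L_☉ ≈ 14300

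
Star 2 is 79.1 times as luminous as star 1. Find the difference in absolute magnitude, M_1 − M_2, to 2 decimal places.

M_1 − M_2 ≈ 4.75

Pogson: ΔM = −2.5 log₁₀(ratio) = −2.5 log₁₀(79.1) = −2.5 × 1.8982 = -4.745
Star 2 is brighter so has the smaller magnitude: M_1 − M_2 is positive.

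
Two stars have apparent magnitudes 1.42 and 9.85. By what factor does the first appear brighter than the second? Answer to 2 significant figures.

2400

Magnitude difference = -8.43
Flux ratio = 10^(−0.4 Δm) = 10^(−0.4 × -8.43) = 10^3.372 = 2355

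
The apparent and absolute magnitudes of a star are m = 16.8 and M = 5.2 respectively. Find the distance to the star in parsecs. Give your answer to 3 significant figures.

d ≈ 2090 pc

μ = m − M = 11.600
m − M = 5 log₁₀ d − 5
log₁₀ d = (m − M)/5 + 1 = 3.3200
d = 10^3.3200 = 2089 pc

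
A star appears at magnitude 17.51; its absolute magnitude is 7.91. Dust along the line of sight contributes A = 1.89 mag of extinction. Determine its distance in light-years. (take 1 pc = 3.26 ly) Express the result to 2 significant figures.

d ≈ 1100 ly

m − M = 5 log₁₀(d/10 pc) + A  ⇒  17.51 − (7.91) − 1.89 = 5 log₁₀(d/10)
7.710 = 5 log₁₀(d/10)
log₁₀ d = (m − M − A)/5 + 1 = 2.5420
d = 10^2.5420 = 348.3 pc
= 1136 ly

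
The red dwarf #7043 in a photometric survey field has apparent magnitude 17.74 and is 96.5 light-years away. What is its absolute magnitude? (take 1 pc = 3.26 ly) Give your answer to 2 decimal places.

d = 96.5 ly / 3.26 = 29.60 pc
5 log₁₀(d/10 pc) = 5 log₁₀(29.60) − 5 = 2.357
M = m − 5 log₁₀(d/10) = 17.74 − 2.357 = 15.383

M ≈ 15.38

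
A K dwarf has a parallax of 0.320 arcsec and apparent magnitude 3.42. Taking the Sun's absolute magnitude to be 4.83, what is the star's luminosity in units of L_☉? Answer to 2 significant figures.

d = 1/p = 1/0.320″ = 3.125 pc
M = m − 5 log₁₀ d + 5 = 3.42 − 5·0.4949 + 5 = 5.946
M − M_☉ = 5.946 − 4.83 = 1.116
L/L_☉ = 10^(−0.4 × 1.116) = 0.3578

L/L_☉ ≈ 0.36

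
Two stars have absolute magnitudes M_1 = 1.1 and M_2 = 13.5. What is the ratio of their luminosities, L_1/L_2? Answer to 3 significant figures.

ΔM = M_1 − M_2 = -12.4
L_1/L_2 = 10^(−0.4 ΔM) = 10^4.960 = 91200

L_1/L_2 ≈ 91200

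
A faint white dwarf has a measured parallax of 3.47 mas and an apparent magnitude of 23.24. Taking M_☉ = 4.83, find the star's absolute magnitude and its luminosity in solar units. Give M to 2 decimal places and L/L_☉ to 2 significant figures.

M ≈ 15.94; L/L_☉ ≈ 3.6×10^-5

d = 1/p = 1000/3.47 mas = 288.2 pc
M = m − 5 log₁₀ d + 5 = 23.24 − 5·2.4597 + 5 = 15.942
M − M_☉ = 15.942 − 4.83 = 11.112
L/L_☉ = 10^(−0.4 × 11.112) = 3.592×10^-5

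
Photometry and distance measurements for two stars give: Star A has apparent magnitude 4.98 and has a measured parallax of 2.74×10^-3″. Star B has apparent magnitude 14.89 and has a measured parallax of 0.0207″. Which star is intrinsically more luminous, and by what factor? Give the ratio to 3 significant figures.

Star A: d = 1/p = 1/2.74×10^-3″ = 365.0 pc
Star A: M = m − 5 log₁₀ d + 5 = 4.98 − 5·2.5622 + 5 = -2.831
Star B: d = 1/p = 1/0.0207″ = 48.31 pc
Star B: M = m − 5 log₁₀ d + 5 = 14.89 − 5·1.6840 + 5 = 11.470
ΔM = M_A − M_B = -2.831 − (11.470) = -14.301; smaller M is more luminous → Star A.
L ratio = 10^(0.4 |ΔM|) = 10^5.720 = 525300

Star A is more luminous, by a factor of 525000.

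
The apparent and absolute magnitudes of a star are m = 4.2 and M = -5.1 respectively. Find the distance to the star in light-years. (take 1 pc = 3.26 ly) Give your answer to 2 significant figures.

μ = m − M = 9.300
m − M = 5 log₁₀ d − 5
log₁₀ d = (m − M)/5 + 1 = 2.8600
d = 10^2.8600 = 724.4 pc
= 2362 ly

d ≈ 2400 ly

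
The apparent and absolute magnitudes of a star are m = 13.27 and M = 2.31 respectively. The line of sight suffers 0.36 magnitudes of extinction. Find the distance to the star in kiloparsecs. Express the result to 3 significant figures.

d ≈ 1.32 kpc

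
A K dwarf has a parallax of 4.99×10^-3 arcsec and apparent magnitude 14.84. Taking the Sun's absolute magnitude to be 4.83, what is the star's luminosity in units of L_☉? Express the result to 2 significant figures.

d = 1/p = 1/4.99×10^-3″ = 200.4 pc
M = m − 5 log₁₀ d + 5 = 14.84 − 5·2.3019 + 5 = 8.331
M − M_☉ = 8.331 − 4.83 = 3.501
L/L_☉ = 10^(−0.4 × 3.501) = 0.03979

L/L_☉ ≈ 0.040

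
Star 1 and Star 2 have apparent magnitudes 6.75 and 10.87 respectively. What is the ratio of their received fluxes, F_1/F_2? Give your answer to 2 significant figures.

F_1/F_2 ≈ 44

Δm = 6.75 − (10.87) = -4.12
Flux ratio = 10^(−0.4 Δm) = 10^(−0.4 × -4.12) = 10^1.648 = 44.46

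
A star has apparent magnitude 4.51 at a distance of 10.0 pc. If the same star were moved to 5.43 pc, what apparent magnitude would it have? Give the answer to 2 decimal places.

m ≈ 3.18

Flux ∝ 1/d², so Δm = 5 log₁₀(d₂/d₁) = 5 log₁₀(5.43/10.0) = -1.326
m₂ = m₁ + Δm = 4.51 + (-1.326) = 3.184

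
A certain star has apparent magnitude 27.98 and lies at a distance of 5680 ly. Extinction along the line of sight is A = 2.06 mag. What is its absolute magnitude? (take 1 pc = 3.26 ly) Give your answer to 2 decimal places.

M ≈ 14.71

d = 5680 ly / 3.26 = 1742 pc
5 log₁₀(d/10 pc) = 5 log₁₀(1742) − 5 = 11.206
M = m − 5 log₁₀(d/10) − A = 27.98 − 11.206 − 2.06 = 14.714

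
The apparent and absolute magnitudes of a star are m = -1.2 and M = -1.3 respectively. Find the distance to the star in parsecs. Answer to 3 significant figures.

μ = m − M = 0.100
m − M = 5 log₁₀ d − 5
log₁₀ d = (m − M)/5 + 1 = 1.0200
d = 10^1.0200 = 10.47 pc

d ≈ 10.5 pc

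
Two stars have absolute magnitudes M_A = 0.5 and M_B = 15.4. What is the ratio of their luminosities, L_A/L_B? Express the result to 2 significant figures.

L_A/L_B ≈ 910000

ΔM = M_A − M_B = -14.9
L_A/L_B = 10^(−0.4 ΔM) = 10^5.960 = 912000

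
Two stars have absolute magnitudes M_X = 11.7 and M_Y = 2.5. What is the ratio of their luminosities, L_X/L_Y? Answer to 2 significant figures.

L_X/L_Y ≈ 2.1×10^-4

ΔM = M_X − M_Y = 9.2
L_X/L_Y = 10^(−0.4 ΔM) = 10^-3.680 = 2.089×10^-4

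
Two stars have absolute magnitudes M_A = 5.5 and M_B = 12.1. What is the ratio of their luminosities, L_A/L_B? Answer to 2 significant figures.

L_A/L_B ≈ 440

ΔM = M_A − M_B = -6.6
L_A/L_B = 10^(−0.4 ΔM) = 10^2.640 = 436.5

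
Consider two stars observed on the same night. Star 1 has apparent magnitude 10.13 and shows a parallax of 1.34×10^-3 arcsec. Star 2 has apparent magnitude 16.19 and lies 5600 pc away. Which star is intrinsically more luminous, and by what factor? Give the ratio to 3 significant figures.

Star 1: d = 1/p = 1/1.34×10^-3″ = 746.3 pc
Star 1: M = m − 5 log₁₀ d + 5 = 10.13 − 5·2.8729 + 5 = 0.766
Star 2: M = m − 5 log₁₀ d + 5 = 16.19 − 5·3.7482 + 5 = 2.449
ΔM = M_1 − M_2 = 0.766 − (2.449) = -1.684; smaller M is more luminous → Star 1.
L ratio = 10^(0.4 |ΔM|) = 10^0.673 = 4.714

Star 1 is more luminous, by a factor of 4.71.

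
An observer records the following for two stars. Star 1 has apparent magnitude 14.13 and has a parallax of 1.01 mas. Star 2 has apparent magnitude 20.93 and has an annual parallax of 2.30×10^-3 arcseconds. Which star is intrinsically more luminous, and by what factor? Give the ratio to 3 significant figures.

Star 1: p = 1.01 mas = 1.01×10^-3″ → d = 1/p = 990.1 pc
Star 1: M = m − 5 log₁₀ d + 5 = 14.13 − 5·2.9957 + 5 = 4.152
Star 2: d = 1/p = 1/2.30×10^-3″ = 434.8 pc
Star 2: M = m − 5 log₁₀ d + 5 = 20.93 − 5·2.6383 + 5 = 12.739
ΔM = M_1 − M_2 = 4.152 − (12.739) = -8.587; smaller M is more luminous → Star 1.
L ratio = 10^(0.4 |ΔM|) = 10^3.435 = 2722

Star 1 is more luminous, by a factor of 2720.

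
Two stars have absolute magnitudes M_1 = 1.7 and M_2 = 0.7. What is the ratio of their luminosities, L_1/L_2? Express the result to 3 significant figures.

L_1/L_2 ≈ 0.398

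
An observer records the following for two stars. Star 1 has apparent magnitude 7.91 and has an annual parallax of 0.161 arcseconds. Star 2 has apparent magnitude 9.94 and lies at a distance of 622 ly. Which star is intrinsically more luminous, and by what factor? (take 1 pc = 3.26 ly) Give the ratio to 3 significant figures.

Star 2 is more luminous, by a factor of 145.

Star 1: d = 1/p = 1/0.161″ = 6.211 pc
Star 1: M = m − 5 log₁₀ d + 5 = 7.91 − 5·0.7932 + 5 = 8.944
Star 2: d = 622 ly / 3.26 = 190.8 pc
Star 2: M = m − 5 log₁₀ d + 5 = 9.94 − 5·2.2806 + 5 = 3.537
ΔM = M_1 − M_2 = 8.944 − (3.537) = 5.407; smaller M is more luminous → Star 2.
L ratio = 10^(0.4 |ΔM|) = 10^2.163 = 145.5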